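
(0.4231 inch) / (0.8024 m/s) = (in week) 2.214e-08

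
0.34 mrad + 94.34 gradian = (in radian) 1.482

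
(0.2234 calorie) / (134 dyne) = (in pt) 1.977e+06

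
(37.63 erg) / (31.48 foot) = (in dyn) 0.03922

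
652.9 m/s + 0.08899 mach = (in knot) 1328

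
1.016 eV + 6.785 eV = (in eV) 7.801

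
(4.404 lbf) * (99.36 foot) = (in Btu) 0.5623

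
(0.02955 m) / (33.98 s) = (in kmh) 0.003131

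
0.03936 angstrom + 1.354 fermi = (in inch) 1.55e-10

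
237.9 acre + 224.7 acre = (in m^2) 1.872e+06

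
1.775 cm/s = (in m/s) 0.01775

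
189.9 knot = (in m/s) 97.69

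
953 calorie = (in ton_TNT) 9.53e-07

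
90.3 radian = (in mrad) 9.03e+04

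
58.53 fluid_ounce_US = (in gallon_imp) 0.3808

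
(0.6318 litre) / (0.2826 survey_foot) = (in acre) 1.812e-06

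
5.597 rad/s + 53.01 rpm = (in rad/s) 11.15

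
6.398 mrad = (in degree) 0.3666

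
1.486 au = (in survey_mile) 1.381e+08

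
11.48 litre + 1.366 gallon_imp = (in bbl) 0.1113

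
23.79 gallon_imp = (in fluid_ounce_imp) 3806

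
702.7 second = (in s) 702.7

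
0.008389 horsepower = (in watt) 6.256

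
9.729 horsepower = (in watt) 7255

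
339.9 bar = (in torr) 2.549e+05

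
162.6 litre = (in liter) 162.6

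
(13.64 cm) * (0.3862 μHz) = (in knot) 1.024e-07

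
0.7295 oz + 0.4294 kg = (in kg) 0.4501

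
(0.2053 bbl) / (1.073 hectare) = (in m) 3.042e-06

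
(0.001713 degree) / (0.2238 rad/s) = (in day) 1.546e-09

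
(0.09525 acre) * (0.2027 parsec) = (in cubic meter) 2.411e+18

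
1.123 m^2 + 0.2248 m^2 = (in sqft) 14.51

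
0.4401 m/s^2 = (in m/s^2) 0.4401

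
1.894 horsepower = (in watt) 1412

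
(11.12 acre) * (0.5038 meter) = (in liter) 2.267e+07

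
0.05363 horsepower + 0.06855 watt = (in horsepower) 0.05372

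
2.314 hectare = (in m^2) 2.314e+04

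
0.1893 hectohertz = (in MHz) 1.893e-05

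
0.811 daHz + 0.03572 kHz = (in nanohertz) 4.383e+10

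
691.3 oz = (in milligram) 1.96e+07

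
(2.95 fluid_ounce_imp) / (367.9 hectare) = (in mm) 2.278e-08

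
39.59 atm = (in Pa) 4.011e+06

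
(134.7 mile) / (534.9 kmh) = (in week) 0.002412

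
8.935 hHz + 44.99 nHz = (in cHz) 8.935e+04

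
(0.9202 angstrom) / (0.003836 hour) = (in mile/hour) 1.491e-11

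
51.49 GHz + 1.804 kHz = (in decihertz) 5.149e+11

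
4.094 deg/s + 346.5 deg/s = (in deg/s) 350.6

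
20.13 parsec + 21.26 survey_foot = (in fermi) 6.211e+32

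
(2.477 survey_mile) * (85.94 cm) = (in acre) 0.8466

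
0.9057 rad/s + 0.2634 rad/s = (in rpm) 11.16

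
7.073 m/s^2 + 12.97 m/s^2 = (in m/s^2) 20.04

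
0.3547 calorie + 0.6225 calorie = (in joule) 4.089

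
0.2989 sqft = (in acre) 6.862e-06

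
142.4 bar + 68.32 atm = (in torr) 1.587e+05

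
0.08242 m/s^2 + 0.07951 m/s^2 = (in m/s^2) 0.1619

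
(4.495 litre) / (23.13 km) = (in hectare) 1.943e-11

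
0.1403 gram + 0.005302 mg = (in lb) 0.0003093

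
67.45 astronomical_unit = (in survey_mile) 6.27e+09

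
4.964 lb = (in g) 2252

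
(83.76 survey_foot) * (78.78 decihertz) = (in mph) 449.9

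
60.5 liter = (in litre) 60.5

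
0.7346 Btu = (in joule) 775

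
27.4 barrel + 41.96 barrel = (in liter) 1.103e+04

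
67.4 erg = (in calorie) 1.611e-06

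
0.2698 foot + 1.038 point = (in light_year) 8.731e-18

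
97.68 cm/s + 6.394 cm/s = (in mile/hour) 2.328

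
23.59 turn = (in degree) 8492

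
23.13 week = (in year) 0.4436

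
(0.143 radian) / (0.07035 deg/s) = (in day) 0.001348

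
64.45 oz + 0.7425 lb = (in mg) 2.164e+06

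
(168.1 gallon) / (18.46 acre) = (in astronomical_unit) 5.694e-17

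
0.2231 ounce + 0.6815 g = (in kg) 0.007006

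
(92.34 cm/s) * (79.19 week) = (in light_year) 4.675e-09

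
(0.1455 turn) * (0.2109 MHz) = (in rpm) 1.841e+06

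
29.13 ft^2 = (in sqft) 29.13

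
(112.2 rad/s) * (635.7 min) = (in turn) 6.811e+05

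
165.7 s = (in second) 165.7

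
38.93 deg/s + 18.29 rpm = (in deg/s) 148.7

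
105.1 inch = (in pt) 7567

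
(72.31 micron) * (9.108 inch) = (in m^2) 1.673e-05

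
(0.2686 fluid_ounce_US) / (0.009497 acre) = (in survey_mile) 1.284e-10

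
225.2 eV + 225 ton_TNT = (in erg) 9.414e+18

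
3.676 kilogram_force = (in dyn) 3.605e+06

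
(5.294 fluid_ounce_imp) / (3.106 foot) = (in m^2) 0.0001589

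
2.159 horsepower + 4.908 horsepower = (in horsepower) 7.067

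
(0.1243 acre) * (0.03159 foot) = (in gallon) 1280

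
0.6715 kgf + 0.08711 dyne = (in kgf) 0.6715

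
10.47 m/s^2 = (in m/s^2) 10.47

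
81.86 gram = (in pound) 0.1805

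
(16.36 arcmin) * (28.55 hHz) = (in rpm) 129.7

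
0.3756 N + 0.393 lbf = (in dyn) 2.124e+05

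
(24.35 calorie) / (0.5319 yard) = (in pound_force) 47.09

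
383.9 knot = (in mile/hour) 441.8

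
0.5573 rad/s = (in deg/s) 31.93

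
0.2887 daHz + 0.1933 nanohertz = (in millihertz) 2887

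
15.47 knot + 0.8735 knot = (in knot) 16.34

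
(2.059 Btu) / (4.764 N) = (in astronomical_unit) 3.048e-09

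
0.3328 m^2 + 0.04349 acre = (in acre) 0.04357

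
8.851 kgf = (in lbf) 19.51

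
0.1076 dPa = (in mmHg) 8.071e-05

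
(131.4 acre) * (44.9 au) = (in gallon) 9.436e+20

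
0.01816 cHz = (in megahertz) 1.816e-10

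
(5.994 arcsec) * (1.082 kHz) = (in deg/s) 1.802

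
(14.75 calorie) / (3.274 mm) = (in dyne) 1.885e+09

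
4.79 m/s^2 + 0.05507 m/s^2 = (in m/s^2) 4.845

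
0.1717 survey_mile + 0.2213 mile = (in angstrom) 6.325e+12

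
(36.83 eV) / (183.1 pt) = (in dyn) 9.135e-12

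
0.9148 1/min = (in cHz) 1.525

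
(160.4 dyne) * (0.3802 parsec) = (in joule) 1.882e+13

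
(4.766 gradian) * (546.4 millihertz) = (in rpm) 0.3906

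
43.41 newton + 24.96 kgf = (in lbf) 64.79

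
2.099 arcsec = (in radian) 1.018e-05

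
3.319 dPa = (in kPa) 0.0003319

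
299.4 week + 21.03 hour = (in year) 5.744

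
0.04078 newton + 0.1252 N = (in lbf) 0.03731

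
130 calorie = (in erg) 5.439e+09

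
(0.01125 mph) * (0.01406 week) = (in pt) 1.212e+05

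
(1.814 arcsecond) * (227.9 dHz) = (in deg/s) 0.01148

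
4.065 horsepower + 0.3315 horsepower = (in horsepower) 4.397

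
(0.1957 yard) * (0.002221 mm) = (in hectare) 3.974e-11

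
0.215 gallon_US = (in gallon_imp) 0.179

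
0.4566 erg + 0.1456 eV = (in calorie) 1.091e-08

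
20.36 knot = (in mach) 0.03076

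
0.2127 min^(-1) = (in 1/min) 0.2127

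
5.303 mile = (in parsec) 2.766e-13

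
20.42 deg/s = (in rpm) 3.403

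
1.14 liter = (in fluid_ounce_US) 38.55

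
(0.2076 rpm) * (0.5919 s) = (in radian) 0.01287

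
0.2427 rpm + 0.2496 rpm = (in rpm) 0.4923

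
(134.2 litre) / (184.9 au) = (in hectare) 4.852e-19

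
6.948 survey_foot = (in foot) 6.948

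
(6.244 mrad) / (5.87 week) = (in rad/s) 1.759e-09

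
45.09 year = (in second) 1.422e+09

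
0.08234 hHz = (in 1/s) 8.234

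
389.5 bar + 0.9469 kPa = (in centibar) 3.895e+04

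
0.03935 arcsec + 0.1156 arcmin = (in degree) 0.001938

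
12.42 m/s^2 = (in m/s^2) 12.42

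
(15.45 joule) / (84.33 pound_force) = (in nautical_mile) 2.224e-05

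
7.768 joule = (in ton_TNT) 1.857e-09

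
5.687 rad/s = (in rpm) 54.31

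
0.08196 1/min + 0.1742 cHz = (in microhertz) 3108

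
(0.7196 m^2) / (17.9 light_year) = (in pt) 1.205e-14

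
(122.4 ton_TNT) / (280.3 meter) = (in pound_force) 4.107e+08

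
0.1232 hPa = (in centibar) 0.01232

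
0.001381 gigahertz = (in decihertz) 1.381e+07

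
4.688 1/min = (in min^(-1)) 4.688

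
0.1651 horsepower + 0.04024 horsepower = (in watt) 153.1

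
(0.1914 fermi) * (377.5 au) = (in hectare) 1.081e-06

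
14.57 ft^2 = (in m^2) 1.354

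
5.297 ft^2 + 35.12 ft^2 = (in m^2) 3.755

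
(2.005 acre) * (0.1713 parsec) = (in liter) 4.289e+22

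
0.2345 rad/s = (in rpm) 2.239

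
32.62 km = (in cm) 3.262e+06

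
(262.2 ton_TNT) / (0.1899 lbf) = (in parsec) 4.209e-05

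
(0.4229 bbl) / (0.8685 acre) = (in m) 1.913e-05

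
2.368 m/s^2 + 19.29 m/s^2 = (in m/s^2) 21.66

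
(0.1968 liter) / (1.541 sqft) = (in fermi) 1.375e+12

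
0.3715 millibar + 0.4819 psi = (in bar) 0.0336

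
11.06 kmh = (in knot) 5.972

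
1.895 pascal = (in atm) 1.87e-05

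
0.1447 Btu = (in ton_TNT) 3.649e-08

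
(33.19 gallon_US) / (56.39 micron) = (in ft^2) 2.398e+04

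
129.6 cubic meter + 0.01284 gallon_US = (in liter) 1.296e+05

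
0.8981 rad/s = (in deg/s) 51.46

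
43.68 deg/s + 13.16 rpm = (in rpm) 20.44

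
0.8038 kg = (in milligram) 8.038e+05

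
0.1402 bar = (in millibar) 140.2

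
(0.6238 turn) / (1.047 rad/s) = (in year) 1.187e-07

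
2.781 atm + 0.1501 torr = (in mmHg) 2114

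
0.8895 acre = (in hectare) 0.36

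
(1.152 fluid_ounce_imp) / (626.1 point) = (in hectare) 1.482e-08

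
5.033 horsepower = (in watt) 3753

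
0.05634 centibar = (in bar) 0.0005634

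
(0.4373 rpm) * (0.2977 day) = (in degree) 6.749e+04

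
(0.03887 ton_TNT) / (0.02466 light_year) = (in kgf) 7.108e-08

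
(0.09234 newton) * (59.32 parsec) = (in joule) 1.69e+17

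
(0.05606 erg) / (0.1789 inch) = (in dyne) 0.1234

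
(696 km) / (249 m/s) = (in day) 0.03235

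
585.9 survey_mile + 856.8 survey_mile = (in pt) 6.581e+09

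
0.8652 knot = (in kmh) 1.602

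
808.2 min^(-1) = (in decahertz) 1.347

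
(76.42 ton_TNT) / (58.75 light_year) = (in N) 5.753e-07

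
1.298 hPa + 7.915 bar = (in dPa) 7.916e+06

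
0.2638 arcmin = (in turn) 1.221e-05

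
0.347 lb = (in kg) 0.1574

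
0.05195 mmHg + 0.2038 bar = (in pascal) 2.039e+04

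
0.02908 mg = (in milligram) 0.02908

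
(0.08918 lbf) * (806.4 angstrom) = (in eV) 1.997e+11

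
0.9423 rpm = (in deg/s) 5.654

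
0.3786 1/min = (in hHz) 6.31e-05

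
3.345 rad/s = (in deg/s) 191.7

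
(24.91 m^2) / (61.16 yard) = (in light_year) 4.708e-17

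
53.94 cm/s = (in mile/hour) 1.207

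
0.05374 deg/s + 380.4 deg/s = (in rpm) 63.41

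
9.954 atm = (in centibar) 1009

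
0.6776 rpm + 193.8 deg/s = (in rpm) 32.98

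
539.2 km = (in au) 3.604e-06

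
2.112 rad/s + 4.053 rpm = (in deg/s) 145.3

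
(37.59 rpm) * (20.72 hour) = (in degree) 1.682e+07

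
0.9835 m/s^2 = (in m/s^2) 0.9835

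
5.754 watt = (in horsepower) 0.007716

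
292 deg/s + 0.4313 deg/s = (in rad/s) 5.104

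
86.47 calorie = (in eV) 2.258e+21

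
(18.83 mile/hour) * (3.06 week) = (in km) 1.558e+04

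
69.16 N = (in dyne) 6.916e+06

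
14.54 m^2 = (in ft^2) 156.5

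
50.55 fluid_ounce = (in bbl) 0.009403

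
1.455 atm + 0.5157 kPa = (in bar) 1.479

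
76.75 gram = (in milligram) 7.675e+04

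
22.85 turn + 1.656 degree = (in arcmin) 4.937e+05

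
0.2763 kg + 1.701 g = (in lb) 0.6129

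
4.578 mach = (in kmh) 5612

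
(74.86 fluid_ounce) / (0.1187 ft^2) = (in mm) 200.8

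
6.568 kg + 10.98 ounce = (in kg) 6.879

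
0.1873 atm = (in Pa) 1.898e+04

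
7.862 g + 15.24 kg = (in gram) 1.525e+04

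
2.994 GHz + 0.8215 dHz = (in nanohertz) 2.994e+18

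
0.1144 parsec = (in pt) 1.001e+19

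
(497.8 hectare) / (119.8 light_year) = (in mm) 4.392e-09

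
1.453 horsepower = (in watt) 1084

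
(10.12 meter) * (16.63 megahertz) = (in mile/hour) 3.765e+08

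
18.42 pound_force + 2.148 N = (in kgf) 8.574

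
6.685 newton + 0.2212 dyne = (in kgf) 0.6817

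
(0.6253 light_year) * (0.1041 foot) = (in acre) 4.638e+10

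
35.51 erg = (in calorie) 8.487e-07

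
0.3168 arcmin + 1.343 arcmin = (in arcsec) 99.59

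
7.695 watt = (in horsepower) 0.01032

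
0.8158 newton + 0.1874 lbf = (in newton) 1.649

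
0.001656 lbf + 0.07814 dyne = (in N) 0.007367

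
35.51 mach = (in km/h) 4.353e+04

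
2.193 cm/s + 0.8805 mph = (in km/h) 1.496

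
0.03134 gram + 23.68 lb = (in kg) 10.74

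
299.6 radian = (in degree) 1.717e+04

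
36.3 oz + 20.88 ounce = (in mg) 1.621e+06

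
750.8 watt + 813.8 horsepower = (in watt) 6.076e+05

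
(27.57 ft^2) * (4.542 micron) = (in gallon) 0.003073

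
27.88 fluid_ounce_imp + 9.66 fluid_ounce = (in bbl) 0.006779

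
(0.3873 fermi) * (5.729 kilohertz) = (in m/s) 2.219e-12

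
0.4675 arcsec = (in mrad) 0.002267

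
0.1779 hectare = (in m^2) 1779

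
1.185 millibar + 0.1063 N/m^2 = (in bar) 0.001186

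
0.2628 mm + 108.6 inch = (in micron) 2.759e+06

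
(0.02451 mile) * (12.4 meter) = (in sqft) 5265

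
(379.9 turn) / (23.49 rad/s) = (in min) 1.694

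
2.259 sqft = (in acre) 5.186e-05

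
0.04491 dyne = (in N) 4.491e-07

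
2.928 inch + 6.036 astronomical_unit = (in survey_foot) 2.963e+12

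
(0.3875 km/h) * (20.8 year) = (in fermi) 7.061e+22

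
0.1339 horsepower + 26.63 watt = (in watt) 126.5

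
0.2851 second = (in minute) 0.004752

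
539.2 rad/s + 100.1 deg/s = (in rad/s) 540.9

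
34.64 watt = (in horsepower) 0.04645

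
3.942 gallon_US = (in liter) 14.92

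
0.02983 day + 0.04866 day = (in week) 0.01121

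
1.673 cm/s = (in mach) 4.913e-05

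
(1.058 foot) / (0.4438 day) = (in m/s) 8.41e-06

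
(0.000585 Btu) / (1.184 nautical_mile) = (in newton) 0.0002815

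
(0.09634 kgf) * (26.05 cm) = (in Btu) 0.0002333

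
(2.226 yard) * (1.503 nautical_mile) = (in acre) 1.4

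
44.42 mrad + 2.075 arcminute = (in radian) 0.04502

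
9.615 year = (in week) 501.4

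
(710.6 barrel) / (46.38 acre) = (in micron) 601.9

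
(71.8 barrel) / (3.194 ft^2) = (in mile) 0.0239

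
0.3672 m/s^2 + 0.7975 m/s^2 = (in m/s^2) 1.165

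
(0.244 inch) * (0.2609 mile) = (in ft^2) 28.01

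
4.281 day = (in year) 0.01173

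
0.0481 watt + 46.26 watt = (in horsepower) 0.0621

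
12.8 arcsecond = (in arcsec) 12.8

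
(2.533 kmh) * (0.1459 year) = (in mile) 2012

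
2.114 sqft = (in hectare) 1.964e-05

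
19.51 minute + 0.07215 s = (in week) 0.001936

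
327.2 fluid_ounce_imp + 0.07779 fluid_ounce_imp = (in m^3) 0.009299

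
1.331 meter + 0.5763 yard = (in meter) 1.858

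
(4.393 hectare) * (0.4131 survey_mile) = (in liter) 2.921e+10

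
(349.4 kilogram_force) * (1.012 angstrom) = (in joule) 3.468e-07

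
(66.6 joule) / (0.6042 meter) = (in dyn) 1.102e+07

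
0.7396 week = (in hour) 124.3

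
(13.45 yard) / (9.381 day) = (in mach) 4.456e-08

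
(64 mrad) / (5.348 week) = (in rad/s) 1.979e-08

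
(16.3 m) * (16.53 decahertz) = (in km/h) 9700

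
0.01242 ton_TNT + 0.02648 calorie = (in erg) 5.197e+14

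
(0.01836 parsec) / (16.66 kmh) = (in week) 2.024e+08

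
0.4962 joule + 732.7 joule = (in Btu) 0.6949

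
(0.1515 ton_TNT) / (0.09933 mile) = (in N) 3.965e+06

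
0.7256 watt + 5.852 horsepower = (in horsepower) 5.853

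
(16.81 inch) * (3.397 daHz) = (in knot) 28.19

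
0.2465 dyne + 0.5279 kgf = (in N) 5.177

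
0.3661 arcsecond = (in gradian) 0.000113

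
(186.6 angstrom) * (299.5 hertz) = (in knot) 1.086e-05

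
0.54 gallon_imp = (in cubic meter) 0.002455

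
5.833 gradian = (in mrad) 91.62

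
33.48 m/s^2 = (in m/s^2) 33.48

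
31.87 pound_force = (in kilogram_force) 14.46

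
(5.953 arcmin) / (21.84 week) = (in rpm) 1.252e-09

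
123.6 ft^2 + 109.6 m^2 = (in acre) 0.02992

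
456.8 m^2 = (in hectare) 0.04568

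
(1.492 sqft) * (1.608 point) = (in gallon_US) 0.02077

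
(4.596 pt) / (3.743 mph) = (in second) 0.000969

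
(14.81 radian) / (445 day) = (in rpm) 3.678e-06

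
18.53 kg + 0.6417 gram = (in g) 1.853e+04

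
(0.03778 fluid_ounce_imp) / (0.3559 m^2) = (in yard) 3.298e-06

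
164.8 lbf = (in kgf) 74.75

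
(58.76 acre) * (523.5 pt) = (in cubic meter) 4.392e+04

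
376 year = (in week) 1.961e+04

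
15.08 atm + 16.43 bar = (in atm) 31.3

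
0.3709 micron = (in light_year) 3.92e-23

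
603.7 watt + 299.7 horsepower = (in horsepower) 300.5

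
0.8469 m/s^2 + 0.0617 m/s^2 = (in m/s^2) 0.9086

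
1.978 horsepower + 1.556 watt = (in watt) 1477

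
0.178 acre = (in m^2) 720.3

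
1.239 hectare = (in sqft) 1.334e+05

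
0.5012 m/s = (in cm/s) 50.12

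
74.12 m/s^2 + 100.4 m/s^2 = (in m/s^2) 174.5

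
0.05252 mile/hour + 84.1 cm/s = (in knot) 1.68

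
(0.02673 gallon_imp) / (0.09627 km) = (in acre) 3.119e-10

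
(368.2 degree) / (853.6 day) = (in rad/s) 8.714e-08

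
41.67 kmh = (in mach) 0.03399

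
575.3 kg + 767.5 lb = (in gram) 9.234e+05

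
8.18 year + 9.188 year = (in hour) 1.521e+05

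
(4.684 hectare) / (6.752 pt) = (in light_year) 2.079e-09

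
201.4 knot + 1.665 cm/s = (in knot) 201.4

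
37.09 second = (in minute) 0.6182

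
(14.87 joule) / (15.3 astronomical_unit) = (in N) 6.497e-12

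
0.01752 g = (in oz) 0.000618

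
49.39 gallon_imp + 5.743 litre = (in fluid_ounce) 7787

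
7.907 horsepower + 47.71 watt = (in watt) 5944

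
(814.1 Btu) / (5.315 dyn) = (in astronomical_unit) 0.108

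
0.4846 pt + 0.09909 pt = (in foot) 0.0006756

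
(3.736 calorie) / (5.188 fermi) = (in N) 3.013e+15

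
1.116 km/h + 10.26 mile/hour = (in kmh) 17.63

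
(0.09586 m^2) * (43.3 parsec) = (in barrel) 8.056e+17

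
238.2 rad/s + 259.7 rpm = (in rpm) 2534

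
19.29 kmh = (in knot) 10.42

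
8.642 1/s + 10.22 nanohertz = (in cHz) 864.2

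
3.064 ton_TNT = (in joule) 1.282e+10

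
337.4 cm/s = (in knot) 6.559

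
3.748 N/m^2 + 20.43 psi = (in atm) 1.39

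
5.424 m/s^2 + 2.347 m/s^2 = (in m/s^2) 7.771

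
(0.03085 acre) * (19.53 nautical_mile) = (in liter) 4.516e+09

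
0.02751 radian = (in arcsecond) 5674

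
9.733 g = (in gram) 9.733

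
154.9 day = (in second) 1.338e+07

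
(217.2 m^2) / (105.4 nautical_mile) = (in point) 3.154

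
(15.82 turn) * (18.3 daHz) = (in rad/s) 1.819e+04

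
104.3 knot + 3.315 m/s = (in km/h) 205.1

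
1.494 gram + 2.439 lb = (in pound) 2.442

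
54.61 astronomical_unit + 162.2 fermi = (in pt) 2.316e+16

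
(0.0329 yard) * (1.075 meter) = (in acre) 7.991e-06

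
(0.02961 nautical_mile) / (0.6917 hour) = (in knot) 0.04281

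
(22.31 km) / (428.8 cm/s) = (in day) 0.06022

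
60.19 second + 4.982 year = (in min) 2.619e+06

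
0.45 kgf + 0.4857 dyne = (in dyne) 4.413e+05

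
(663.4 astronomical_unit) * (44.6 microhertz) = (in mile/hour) 9.901e+09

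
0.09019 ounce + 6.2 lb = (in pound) 6.206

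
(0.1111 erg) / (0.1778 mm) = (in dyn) 6.249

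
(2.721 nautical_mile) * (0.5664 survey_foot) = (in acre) 0.215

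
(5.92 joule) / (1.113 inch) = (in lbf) 47.08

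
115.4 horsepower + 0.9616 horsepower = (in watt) 8.677e+04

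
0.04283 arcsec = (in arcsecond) 0.04283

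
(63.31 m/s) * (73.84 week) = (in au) 0.0189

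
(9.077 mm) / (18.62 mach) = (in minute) 2.386e-08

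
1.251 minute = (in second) 75.06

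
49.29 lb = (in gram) 2.236e+04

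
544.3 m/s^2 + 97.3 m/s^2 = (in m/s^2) 641.6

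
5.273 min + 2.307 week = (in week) 2.308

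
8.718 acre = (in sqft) 3.798e+05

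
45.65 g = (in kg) 0.04565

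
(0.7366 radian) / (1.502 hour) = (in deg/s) 0.007805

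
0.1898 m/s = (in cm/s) 18.98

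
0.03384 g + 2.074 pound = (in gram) 940.8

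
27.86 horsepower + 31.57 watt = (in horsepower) 27.9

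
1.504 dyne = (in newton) 1.504e-05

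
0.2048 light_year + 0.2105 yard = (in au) 1.295e+04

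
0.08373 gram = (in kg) 8.373e-05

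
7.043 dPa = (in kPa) 0.0007043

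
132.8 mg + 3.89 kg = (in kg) 3.89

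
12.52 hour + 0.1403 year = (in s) 4.47e+06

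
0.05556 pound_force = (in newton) 0.2471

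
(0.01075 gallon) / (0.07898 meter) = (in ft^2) 0.005546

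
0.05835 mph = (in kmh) 0.09391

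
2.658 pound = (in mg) 1.206e+06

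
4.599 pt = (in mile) 1.008e-06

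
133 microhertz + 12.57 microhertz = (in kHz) 1.456e-07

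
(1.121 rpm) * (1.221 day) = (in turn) 1971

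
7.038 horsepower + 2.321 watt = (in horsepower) 7.041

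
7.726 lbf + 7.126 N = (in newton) 41.49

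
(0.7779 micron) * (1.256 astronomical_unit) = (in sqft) 1.573e+06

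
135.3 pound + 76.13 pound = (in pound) 211.4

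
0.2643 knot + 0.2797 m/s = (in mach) 0.001221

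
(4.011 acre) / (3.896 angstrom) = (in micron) 4.166e+19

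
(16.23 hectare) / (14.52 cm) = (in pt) 3.168e+09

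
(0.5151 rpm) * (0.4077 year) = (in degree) 3.974e+07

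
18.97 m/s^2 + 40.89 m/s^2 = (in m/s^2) 59.86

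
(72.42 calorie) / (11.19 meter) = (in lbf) 6.087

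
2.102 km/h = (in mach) 0.001715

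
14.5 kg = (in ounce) 511.5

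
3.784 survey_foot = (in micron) 1.153e+06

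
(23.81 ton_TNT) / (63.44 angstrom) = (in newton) 1.57e+19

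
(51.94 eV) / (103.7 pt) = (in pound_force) 5.114e-17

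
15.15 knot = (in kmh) 28.06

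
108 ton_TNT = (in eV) 2.82e+30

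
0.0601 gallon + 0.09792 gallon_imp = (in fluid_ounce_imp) 23.67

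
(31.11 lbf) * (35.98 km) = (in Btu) 4719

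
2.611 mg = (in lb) 5.756e-06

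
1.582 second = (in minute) 0.02637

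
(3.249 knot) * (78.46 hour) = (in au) 3.156e-06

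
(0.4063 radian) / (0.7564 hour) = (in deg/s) 0.008549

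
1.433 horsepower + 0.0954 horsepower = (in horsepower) 1.528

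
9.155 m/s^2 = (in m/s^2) 9.155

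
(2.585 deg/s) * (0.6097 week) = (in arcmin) 5.719e+07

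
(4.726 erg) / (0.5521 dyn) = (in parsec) 2.774e-18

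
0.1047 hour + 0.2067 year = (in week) 10.78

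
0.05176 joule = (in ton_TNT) 1.237e-11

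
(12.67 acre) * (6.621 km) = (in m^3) 3.395e+08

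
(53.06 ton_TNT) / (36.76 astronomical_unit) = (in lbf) 0.009076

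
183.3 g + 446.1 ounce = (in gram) 1.283e+04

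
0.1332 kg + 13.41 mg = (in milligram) 1.332e+05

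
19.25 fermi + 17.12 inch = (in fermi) 4.348e+14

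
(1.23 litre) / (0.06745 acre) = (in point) 0.01277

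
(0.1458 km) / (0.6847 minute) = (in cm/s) 354.9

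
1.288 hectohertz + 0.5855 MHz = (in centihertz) 5.856e+07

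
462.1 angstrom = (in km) 4.621e-11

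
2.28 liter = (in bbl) 0.01434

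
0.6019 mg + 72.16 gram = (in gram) 72.16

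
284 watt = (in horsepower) 0.3809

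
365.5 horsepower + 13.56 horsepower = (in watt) 2.827e+05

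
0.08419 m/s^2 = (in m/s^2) 0.08419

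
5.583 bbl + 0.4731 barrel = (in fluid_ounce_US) 3.256e+04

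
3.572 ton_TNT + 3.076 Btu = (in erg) 1.495e+17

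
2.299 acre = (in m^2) 9304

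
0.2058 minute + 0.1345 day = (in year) 0.0003689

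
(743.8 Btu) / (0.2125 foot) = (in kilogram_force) 1.235e+06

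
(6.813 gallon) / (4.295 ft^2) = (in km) 6.463e-05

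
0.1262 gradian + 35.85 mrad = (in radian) 0.03783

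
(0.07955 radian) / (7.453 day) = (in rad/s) 1.235e-07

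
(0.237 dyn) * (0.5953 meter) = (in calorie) 3.372e-07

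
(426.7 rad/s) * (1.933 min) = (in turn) 7876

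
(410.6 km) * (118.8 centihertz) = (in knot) 9.482e+05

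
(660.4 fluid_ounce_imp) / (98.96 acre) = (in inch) 1.845e-06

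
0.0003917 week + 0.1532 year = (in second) 4.832e+06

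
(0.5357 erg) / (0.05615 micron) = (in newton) 0.9541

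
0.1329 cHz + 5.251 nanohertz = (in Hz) 0.001329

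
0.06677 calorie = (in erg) 2.794e+06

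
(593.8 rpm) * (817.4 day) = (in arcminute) 1.51e+13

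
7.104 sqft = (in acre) 0.0001631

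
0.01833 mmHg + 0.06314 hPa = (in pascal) 8.758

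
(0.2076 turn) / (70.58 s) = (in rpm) 0.1765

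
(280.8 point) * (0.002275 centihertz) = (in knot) 4.381e-06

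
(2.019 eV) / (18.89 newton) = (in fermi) 1.712e-05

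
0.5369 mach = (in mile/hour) 408.9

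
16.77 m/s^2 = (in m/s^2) 16.77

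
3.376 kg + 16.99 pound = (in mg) 1.108e+07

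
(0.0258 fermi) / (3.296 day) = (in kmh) 3.262e-22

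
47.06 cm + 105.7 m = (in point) 3.01e+05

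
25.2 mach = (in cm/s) 8.581e+05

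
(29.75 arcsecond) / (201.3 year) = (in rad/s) 2.272e-14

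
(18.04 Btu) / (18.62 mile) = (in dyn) 6.352e+04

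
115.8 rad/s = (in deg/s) 6635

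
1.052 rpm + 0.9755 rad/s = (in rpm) 10.37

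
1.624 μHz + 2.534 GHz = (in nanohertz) 2.534e+18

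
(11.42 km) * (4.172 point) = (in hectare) 0.001681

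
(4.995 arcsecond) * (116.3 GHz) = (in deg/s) 1.614e+08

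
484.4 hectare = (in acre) 1197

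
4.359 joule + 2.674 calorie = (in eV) 9.704e+19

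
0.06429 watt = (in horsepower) 8.621e-05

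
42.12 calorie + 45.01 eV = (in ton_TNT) 4.212e-08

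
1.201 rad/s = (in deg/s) 68.81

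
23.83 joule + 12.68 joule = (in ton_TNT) 8.726e-09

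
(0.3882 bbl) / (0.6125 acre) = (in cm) 0.00249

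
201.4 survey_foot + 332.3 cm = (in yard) 70.77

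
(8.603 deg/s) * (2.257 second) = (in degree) 19.42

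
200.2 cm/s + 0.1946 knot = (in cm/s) 210.2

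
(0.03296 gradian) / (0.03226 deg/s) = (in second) 0.9195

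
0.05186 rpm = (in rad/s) 0.005431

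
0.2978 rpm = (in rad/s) 0.03119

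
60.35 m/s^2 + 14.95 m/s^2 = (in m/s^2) 75.3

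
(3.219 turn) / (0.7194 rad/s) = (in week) 4.649e-05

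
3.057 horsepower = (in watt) 2280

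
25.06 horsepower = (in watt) 1.869e+04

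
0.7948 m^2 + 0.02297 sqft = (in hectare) 7.969e-05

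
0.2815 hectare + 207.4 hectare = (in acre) 513.2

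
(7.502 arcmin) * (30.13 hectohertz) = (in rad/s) 6.575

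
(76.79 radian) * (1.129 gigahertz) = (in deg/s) 4.967e+12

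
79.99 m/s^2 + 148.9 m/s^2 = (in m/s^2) 228.9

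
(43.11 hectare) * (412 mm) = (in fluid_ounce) 6.006e+09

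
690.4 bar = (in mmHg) 5.178e+05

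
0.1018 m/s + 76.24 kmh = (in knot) 41.36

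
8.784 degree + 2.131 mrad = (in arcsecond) 3.206e+04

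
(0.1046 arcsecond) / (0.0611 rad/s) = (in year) 2.632e-13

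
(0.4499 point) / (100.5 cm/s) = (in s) 0.0001579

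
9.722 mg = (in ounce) 0.0003429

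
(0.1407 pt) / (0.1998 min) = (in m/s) 4.14e-06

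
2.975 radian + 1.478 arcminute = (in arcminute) 1.023e+04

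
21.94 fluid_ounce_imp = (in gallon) 0.1647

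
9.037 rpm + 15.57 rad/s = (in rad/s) 16.52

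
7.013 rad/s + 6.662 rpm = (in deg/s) 441.8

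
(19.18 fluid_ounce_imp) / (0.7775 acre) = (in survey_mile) 1.076e-10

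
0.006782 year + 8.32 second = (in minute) 3565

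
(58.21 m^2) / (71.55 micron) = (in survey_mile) 505.5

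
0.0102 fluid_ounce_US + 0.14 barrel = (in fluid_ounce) 752.7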